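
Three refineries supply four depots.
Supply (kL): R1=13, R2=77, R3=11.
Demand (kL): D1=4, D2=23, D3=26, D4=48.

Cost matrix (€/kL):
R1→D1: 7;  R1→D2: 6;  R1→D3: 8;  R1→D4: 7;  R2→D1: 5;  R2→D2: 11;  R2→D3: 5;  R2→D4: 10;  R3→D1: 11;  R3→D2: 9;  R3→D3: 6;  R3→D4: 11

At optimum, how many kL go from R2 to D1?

The minimum-cost plan:
  R1–D2: 12 kL
  R1–D4: 1 kL
  R2–D1: 4 kL
  R2–D3: 26 kL
  R2–D4: 47 kL
  R3–D2: 11 kL
Total cost = €798.
So R2→D1 carries 4 kL.

4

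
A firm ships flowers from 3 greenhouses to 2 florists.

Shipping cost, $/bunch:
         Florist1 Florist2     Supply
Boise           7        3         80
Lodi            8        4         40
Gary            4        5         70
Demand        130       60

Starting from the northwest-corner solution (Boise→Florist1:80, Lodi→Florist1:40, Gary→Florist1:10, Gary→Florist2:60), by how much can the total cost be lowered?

300

Current plan cost = 80·7 + 40·8 + 10·4 + 60·5 = $1220.
Optimal plan:
  Boise to Florist1: 20 bunches
  Boise to Florist2: 60 bunches
  Lodi to Florist1: 40 bunches
  Gary to Florist1: 70 bunches
Optimal cost = $920.
Saving = 1220 − 920 = $300.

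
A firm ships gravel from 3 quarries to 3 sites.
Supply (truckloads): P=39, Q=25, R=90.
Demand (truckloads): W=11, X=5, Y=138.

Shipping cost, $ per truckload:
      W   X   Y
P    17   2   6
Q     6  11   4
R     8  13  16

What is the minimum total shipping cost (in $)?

1666

One minimum-cost allocation:
  P->X: 5 × $2 = $10
  P->Y: 34 × $6 = $204
  Q->Y: 25 × $4 = $100
  R->W: 11 × $8 = $88
  R->Y: 79 × $16 = $1264
Total = 10 + 204 + 100 + 88 + 1264 = $1666.
(Supply check: P ships 39; Q ships 25; R ships 90.)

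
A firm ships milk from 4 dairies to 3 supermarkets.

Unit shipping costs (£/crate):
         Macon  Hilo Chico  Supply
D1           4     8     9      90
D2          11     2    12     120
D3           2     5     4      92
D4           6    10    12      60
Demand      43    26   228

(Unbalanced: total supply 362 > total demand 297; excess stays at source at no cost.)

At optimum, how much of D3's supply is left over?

Minimum-cost shipments:
  D1–Chico: 90 × £9 = £810
  D2–Hilo: 26 × £2 = £52
  D2–Chico: 29 × £12 = £348
  D3–Chico: 92 × £4 = £368
  D4–Macon: 43 × £6 = £258
  D4–Chico: 17 × £12 = £204
Total cost = £2040.
D3 ships 92 of its 92, leaving 0.

0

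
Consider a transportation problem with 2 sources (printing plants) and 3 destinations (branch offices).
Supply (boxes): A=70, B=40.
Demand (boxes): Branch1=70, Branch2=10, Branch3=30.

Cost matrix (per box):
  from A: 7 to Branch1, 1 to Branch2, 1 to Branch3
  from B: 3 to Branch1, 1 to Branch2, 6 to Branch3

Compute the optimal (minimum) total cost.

Optimal allocation:
  A–Branch1: 30 × 7 = 210
  A–Branch2: 10 × 1 = 10
  A–Branch3: 30 × 1 = 30
  B–Branch1: 40 × 3 = 120
Total = 210 + 10 + 30 + 120 = 370.
(Supply check: A ships 70; B ships 40.)

370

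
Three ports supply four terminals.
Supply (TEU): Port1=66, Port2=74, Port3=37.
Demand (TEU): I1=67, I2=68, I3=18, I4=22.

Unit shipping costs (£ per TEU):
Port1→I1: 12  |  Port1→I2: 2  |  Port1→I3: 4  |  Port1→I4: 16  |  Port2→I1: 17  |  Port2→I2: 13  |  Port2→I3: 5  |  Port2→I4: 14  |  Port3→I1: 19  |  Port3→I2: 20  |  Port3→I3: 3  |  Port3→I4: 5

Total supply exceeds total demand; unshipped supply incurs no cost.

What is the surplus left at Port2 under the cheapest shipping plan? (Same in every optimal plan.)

2

An optimal plan:
  Port1→I2: 66 × £2 = £132
  Port2→I1: 67 × £17 = £1139
  Port2→I2: 2 × £13 = £26
  Port2→I3: 3 × £5 = £15
  Port3→I3: 15 × £3 = £45
  Port3→I4: 22 × £5 = £110
Total cost = £1467.
Port2 ships 72 of its 74, leaving 2.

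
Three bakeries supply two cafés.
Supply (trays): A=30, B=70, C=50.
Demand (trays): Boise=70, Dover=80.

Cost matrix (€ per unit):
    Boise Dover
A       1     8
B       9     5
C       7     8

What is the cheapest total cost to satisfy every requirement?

740

An optimal shipping plan:
  A→Boise: 30 × €1 = €30
  B→Dover: 70 × €5 = €350
  C→Boise: 40 × €7 = €280
  C→Dover: 10 × €8 = €80
Total = 30 + 350 + 280 + 80 = €740.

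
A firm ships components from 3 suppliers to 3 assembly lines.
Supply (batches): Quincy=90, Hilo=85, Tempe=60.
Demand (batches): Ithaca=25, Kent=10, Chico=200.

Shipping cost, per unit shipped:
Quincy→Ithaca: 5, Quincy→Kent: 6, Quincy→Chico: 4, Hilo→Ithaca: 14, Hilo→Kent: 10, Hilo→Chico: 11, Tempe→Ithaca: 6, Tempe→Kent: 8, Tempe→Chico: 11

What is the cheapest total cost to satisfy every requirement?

1800

Optimal allocation:
  Quincy–Chico: 90 batches
  Hilo–Chico: 85 batches
  Tempe–Ithaca: 25 batches
  Tempe–Kent: 10 batches
  Tempe–Chico: 25 batches
Total cost = 1800.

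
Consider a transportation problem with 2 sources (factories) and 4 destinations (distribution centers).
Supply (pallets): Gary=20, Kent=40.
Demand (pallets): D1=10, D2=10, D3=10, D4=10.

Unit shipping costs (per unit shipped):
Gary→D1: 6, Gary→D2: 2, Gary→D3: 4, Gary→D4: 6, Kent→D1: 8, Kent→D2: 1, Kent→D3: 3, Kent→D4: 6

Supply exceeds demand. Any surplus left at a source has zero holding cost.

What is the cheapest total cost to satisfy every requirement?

Optimal allocation:
  Gary→D1: 10 × 6 = 60
  Gary→D4: 10 × 6 = 60
  Kent→D2: 10 × 1 = 10
  Kent→D3: 10 × 3 = 30
Total = 60 + 60 + 10 + 30 = 160.

160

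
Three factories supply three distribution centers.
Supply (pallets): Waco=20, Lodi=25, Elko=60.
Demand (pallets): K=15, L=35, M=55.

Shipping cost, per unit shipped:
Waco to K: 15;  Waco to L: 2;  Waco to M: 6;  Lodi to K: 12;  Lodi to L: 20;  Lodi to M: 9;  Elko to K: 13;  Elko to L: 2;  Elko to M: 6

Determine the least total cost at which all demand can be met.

An optimal shipping plan:
  Waco->M: 20 pallets
  Lodi->K: 15 pallets
  Lodi->M: 10 pallets
  Elko->L: 35 pallets
  Elko->M: 25 pallets
Total cost = 610.
(Supply check: Waco ships 20; Lodi ships 25; Elko ships 60.)

610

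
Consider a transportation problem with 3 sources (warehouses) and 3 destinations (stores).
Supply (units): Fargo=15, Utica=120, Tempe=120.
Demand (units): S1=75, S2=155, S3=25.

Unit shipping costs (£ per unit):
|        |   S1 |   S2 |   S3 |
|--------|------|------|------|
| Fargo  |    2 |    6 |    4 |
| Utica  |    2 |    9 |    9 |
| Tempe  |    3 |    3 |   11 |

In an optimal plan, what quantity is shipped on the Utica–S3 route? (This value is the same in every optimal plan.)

Solving gives:
  Fargo to S3: 15 × £4 = £60
  Utica to S1: 75 × £2 = £150
  Utica to S2: 35 × £9 = £315
  Utica to S3: 10 × £9 = £90
  Tempe to S2: 120 × £3 = £360
Total cost = £975.
So Utica→S3 carries 10 units.

10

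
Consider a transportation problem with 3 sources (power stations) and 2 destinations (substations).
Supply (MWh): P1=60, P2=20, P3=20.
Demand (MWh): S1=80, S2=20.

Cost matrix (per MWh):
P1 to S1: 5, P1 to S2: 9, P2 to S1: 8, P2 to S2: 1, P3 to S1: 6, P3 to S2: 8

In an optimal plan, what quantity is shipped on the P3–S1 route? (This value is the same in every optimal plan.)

Solving gives:
  P1→S1: 60 × 5 = 300
  P2→S2: 20 × 1 = 20
  P3→S1: 20 × 6 = 120
Total cost = 440.
So P3→S1 carries 20 MWh.

20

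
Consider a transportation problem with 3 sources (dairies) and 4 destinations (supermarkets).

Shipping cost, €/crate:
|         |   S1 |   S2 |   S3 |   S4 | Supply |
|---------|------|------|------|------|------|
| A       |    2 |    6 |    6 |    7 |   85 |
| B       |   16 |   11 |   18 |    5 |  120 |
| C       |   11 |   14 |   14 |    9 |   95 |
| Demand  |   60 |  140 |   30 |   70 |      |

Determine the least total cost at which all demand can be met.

2500

A cheapest plan:
  A–S1: 60 × €2 = €120
  A–S2: 25 × €6 = €150
  B–S2: 50 × €11 = €550
  B–S4: 70 × €5 = €350
  C–S2: 65 × €14 = €910
  C–S3: 30 × €14 = €420
Total = 120 + 150 + 550 + 350 + 910 + 420 = €2500.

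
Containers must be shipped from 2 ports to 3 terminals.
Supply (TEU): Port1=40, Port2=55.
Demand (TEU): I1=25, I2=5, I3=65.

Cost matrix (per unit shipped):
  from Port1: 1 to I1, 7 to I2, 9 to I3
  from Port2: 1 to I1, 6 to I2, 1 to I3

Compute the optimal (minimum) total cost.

One minimum-cost allocation:
  Port1→I1: 25 × 1 = 25
  Port1→I2: 5 × 7 = 35
  Port1→I3: 10 × 9 = 90
  Port2→I3: 55 × 1 = 55
Total = 25 + 35 + 90 + 55 = 205.
(Supply check: Port1 ships 40; Port2 ships 55.)

205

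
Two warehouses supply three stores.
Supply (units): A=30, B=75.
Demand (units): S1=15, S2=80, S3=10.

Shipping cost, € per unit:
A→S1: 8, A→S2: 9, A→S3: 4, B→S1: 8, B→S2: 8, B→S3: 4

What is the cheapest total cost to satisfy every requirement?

One minimum-cost allocation:
  A to S1: 15 units
  A to S2: 5 units
  A to S3: 10 units
  B to S2: 75 units
Total cost = €805.
(Supply check: A ships 30; B ships 75.)

805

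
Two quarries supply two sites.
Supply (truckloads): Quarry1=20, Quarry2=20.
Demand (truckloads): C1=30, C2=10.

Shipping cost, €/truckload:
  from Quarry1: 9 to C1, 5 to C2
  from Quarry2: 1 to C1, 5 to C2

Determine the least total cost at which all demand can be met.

160

A cheapest plan:
  Quarry1–C1: 10 truckloads
  Quarry1–C2: 10 truckloads
  Quarry2–C1: 20 truckloads
Total cost = €160.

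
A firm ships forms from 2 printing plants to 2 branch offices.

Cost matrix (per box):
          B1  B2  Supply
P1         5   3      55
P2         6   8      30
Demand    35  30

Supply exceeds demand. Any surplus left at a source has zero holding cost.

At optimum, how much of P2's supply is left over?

Minimum-cost shipments:
  P1 to B1: 25 boxes
  P1 to B2: 30 boxes
  P2 to B1: 10 boxes
Total cost = 275.
P2 ships 10 of its 30, leaving 20.

20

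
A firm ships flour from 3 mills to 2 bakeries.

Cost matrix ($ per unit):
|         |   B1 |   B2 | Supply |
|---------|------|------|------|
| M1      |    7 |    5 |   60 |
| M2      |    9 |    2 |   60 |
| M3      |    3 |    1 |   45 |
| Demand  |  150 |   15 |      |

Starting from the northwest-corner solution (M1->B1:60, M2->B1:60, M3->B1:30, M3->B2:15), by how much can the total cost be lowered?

75

Current plan cost = 60·7 + 60·9 + 30·3 + 15·1 = $1065.
Optimal plan:
  M1–B1: 60 × $7 = $420
  M2–B1: 45 × $9 = $405
  M2–B2: 15 × $2 = $30
  M3–B1: 45 × $3 = $135
Optimal cost = $990.
Saving = 1065 − 990 = $75.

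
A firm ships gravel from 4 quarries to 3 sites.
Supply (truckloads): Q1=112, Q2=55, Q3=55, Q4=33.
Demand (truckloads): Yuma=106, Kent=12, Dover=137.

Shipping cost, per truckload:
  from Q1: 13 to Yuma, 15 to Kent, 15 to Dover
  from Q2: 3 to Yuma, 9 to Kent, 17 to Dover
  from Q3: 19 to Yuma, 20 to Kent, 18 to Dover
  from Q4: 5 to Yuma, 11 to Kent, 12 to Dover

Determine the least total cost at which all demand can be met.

An optimal shipping plan:
  Q1–Yuma: 18 × 13 = 234
  Q1–Kent: 12 × 15 = 180
  Q1–Dover: 82 × 15 = 1230
  Q2–Yuma: 55 × 3 = 165
  Q3–Dover: 55 × 18 = 990
  Q4–Yuma: 33 × 5 = 165
Total = 234 + 180 + 1230 + 165 + 990 + 165 = 2964.
(Supply check: Q1 ships 112; Q2 ships 55; Q3 ships 55; Q4 ships 33.)

2964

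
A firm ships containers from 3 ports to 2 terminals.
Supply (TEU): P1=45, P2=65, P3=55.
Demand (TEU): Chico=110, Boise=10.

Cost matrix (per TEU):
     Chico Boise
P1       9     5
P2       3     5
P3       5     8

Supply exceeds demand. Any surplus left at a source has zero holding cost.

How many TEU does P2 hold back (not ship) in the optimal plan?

Minimum-cost shipments:
  P1–Boise: 10 × 5 = 50
  P2–Chico: 65 × 3 = 195
  P3–Chico: 45 × 5 = 225
Total cost = 470.
P2 ships 65 of its 65, leaving 0.

0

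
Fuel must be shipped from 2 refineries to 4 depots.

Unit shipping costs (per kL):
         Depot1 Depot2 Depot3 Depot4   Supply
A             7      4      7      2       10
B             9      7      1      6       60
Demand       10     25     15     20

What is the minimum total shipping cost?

An optimal shipping plan:
  A to Depot4: 10 kL
  B to Depot1: 10 kL
  B to Depot2: 25 kL
  B to Depot3: 15 kL
  B to Depot4: 10 kL
Total cost = 360.
(Supply check: A ships 10; B ships 60.)

360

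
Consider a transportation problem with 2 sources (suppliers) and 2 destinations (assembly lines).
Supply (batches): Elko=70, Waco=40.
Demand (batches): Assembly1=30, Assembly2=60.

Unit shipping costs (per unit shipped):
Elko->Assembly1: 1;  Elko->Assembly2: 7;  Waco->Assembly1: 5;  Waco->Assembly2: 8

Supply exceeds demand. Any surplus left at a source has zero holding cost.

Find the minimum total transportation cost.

470

An optimal shipping plan:
  Elko to Assembly1: 30 × 1 = 30
  Elko to Assembly2: 40 × 7 = 280
  Waco to Assembly2: 20 × 8 = 160
Total = 30 + 280 + 160 = 470.
(Supply check: Elko ships 70; Waco ships 20.)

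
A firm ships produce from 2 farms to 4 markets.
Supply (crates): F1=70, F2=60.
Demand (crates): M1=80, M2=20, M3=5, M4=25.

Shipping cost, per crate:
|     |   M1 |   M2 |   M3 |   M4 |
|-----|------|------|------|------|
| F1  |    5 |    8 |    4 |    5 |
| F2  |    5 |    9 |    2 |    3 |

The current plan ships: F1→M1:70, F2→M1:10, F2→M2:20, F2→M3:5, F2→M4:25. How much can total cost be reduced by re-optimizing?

Current plan cost = 70·5 + 10·5 + 20·9 + 5·2 + 25·3 = 665.
Optimal plan:
  F1->M1: 50 crates
  F1->M2: 20 crates
  F2->M1: 30 crates
  F2->M3: 5 crates
  F2->M4: 25 crates
Optimal cost = 645.
Saving = 665 − 645 = 20.

20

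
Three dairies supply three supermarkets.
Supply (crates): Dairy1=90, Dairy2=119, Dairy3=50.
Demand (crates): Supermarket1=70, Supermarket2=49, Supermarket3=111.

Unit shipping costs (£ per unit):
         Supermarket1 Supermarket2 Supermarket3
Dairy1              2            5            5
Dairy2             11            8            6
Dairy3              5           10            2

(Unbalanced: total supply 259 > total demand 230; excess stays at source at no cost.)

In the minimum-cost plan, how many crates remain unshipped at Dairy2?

An optimal plan:
  Dairy1 to Supermarket1: 70 × £2 = £140
  Dairy1 to Supermarket2: 20 × £5 = £100
  Dairy2 to Supermarket2: 29 × £8 = £232
  Dairy2 to Supermarket3: 61 × £6 = £366
  Dairy3 to Supermarket3: 50 × £2 = £100
Total cost = £938.
Dairy2 ships 90 of its 119, leaving 29.

29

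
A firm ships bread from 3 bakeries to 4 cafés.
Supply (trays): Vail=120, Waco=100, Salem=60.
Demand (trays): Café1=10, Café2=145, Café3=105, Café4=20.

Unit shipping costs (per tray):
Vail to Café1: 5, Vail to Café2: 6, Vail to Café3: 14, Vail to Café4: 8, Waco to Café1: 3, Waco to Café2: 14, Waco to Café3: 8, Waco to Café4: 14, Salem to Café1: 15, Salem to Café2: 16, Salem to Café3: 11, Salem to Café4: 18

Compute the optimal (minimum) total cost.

One minimum-cost allocation:
  Vail–Café2: 120 × 6 = 720
  Waco–Café1: 10 × 3 = 30
  Waco–Café3: 70 × 8 = 560
  Waco–Café4: 20 × 14 = 280
  Salem–Café2: 25 × 16 = 400
  Salem–Café3: 35 × 11 = 385
Total = 720 + 30 + 560 + 280 + 400 + 385 = 2375.

2375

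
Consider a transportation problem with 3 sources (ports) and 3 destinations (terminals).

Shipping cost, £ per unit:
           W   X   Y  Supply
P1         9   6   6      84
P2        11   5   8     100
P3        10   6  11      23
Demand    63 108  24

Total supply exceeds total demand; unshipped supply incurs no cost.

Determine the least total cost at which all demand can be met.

1262

Optimal allocation:
  P1 to W: 60 × £9 = £540
  P1 to Y: 24 × £6 = £144
  P2 to X: 100 × £5 = £500
  P3 to W: 3 × £10 = £30
  P3 to X: 8 × £6 = £48
Total = 540 + 144 + 500 + 30 + 48 = £1262.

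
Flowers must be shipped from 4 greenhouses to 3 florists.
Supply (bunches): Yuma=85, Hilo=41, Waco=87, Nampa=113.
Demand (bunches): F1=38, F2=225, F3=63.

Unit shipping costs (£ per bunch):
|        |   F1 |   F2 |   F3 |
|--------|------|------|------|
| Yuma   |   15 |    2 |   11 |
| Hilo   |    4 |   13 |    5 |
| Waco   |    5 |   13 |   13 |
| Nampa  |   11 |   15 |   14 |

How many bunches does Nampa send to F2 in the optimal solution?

91

Optimal shipments:
  Yuma→F2: 85 × £2 = £170
  Hilo→F3: 41 × £5 = £205
  Waco→F1: 38 × £5 = £190
  Waco→F2: 49 × £13 = £637
  Nampa→F2: 91 × £15 = £1365
  Nampa→F3: 22 × £14 = £308
Total cost = £2875.
So Nampa→F2 carries 91 bunches.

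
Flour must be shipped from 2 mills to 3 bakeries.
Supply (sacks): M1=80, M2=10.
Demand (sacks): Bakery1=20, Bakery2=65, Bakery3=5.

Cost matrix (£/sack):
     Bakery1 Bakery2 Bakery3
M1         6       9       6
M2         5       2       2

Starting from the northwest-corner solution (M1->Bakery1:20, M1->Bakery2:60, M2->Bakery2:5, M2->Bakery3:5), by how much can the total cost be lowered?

15

Current plan cost = 20·6 + 60·9 + 5·2 + 5·2 = £680.
Optimal plan:
  M1→Bakery1: 20 × £6 = £120
  M1→Bakery2: 55 × £9 = £495
  M1→Bakery3: 5 × £6 = £30
  M2→Bakery2: 10 × £2 = £20
Optimal cost = £665.
Saving = 680 − 665 = £15.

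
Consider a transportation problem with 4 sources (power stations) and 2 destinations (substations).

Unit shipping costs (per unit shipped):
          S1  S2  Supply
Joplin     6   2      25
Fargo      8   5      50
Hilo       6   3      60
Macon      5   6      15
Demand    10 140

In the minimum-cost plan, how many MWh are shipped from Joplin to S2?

The minimum-cost plan:
  Joplin to S2: 25 × 2 = 50
  Fargo to S2: 50 × 5 = 250
  Hilo to S2: 60 × 3 = 180
  Macon to S1: 10 × 5 = 50
  Macon to S2: 5 × 6 = 30
Total cost = 560.
So Joplin→S2 carries 25 MWh.

25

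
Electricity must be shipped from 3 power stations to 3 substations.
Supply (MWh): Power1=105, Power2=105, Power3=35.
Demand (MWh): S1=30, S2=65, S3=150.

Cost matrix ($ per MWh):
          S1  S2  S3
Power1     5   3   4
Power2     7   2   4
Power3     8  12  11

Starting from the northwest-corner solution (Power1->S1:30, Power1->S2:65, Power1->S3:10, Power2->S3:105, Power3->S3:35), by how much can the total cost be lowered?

185

Current plan cost = 30·5 + 65·3 + 10·4 + 105·4 + 35·11 = $1190.
Optimal plan:
  Power1->S3: 105 MWh
  Power2->S2: 65 MWh
  Power2->S3: 40 MWh
  Power3->S1: 30 MWh
  Power3->S3: 5 MWh
Optimal cost = $1005.
Saving = 1190 − 1005 = $185.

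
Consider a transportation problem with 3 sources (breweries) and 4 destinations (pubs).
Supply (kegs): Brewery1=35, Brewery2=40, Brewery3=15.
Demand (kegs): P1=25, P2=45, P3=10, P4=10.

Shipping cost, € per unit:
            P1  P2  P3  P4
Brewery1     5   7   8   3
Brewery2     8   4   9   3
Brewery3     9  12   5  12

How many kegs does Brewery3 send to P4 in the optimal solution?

Optimal shipments:
  Brewery1→P1: 20 × €5 = €100
  Brewery1→P2: 5 × €7 = €35
  Brewery1→P4: 10 × €3 = €30
  Brewery2→P2: 40 × €4 = €160
  Brewery3→P1: 5 × €9 = €45
  Brewery3→P3: 10 × €5 = €50
Total cost = €420.
The route Brewery3→P4 is not used.

0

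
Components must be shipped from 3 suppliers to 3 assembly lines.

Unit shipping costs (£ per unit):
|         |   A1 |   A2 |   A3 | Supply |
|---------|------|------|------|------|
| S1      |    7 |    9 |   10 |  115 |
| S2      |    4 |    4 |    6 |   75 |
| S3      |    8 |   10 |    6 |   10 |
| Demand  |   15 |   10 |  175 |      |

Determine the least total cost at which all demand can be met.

1595

An optimal shipping plan:
  S1 to A1: 15 × £7 = £105
  S1 to A3: 100 × £10 = £1000
  S2 to A2: 10 × £4 = £40
  S2 to A3: 65 × £6 = £390
  S3 to A3: 10 × £6 = £60
Total = 105 + 1000 + 40 + 390 + 60 = £1595.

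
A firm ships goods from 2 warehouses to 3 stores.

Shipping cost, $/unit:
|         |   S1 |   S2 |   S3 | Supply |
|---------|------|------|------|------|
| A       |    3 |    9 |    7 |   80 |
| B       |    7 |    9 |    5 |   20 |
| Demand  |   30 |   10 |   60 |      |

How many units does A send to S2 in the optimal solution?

10

Solving gives:
  A→S1: 30 units
  A→S2: 10 units
  A→S3: 40 units
  B→S3: 20 units
Total cost = $560.
So A→S2 carries 10 units.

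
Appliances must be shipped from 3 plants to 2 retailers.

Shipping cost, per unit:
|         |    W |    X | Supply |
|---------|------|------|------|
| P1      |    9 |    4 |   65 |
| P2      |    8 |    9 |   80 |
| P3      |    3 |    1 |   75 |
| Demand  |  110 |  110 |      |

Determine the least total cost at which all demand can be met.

1035

A cheapest plan:
  P1 to X: 65 units
  P2 to W: 80 units
  P3 to W: 30 units
  P3 to X: 45 units
Total cost = 1035.
(Supply check: P1 ships 65; P2 ships 80; P3 ships 75.)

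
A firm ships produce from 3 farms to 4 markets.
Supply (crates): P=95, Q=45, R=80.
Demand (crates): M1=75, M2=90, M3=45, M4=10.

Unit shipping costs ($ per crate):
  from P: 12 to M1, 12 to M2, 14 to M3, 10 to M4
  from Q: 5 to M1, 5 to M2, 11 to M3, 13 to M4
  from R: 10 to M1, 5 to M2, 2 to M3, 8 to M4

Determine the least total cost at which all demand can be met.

A cheapest plan:
  P to M1: 30 × $12 = $360
  P to M2: 55 × $12 = $660
  P to M4: 10 × $10 = $100
  Q to M1: 45 × $5 = $225
  R to M2: 35 × $5 = $175
  R to M3: 45 × $2 = $90
Total = 360 + 660 + 100 + 225 + 175 + 90 = $1610.
(Supply check: P ships 95; Q ships 45; R ships 80.)

1610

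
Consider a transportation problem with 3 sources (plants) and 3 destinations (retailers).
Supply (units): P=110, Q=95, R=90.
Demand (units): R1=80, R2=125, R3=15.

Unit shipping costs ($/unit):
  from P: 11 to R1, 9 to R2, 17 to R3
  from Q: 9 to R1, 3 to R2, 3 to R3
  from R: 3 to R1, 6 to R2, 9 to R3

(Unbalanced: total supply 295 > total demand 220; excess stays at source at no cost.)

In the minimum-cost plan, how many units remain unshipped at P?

An optimal plan:
  P→R2: 35 × $9 = $315
  Q→R2: 80 × $3 = $240
  Q→R3: 15 × $3 = $45
  R→R1: 80 × $3 = $240
  R→R2: 10 × $6 = $60
Total cost = $900.
P ships 35 of its 110, leaving 75.

75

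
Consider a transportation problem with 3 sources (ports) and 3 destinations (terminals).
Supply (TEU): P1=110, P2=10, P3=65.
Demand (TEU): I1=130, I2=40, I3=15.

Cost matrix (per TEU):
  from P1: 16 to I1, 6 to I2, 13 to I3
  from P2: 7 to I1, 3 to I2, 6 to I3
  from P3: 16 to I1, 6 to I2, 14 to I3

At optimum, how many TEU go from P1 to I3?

15

Solving gives:
  P1->I1: 55 × 16 = 880
  P1->I2: 40 × 6 = 240
  P1->I3: 15 × 13 = 195
  P2->I1: 10 × 7 = 70
  P3->I1: 65 × 16 = 1040
Total cost = 2425.
So P1→I3 carries 15 TEU.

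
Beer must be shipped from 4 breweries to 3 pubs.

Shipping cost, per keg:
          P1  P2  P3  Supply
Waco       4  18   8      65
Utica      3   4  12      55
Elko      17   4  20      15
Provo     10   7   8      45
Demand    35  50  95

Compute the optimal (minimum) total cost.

1080

Optimal allocation:
  Waco→P1: 15 × 4 = 60
  Waco→P3: 50 × 8 = 400
  Utica→P1: 20 × 3 = 60
  Utica→P2: 35 × 4 = 140
  Elko→P2: 15 × 4 = 60
  Provo→P3: 45 × 8 = 360
Total = 60 + 400 + 60 + 140 + 60 + 360 = 1080.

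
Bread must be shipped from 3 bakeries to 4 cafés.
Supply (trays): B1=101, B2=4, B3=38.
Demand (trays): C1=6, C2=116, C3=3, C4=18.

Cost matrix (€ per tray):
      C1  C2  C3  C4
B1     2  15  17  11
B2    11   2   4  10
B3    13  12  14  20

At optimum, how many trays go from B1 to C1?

Optimal shipments:
  B1 to C1: 6 × €2 = €12
  B1 to C2: 77 × €15 = €1155
  B1 to C4: 18 × €11 = €198
  B2 to C2: 4 × €2 = €8
  B3 to C2: 35 × €12 = €420
  B3 to C3: 3 × €14 = €42
Total cost = €1835.
So B1→C1 carries 6 trays.

6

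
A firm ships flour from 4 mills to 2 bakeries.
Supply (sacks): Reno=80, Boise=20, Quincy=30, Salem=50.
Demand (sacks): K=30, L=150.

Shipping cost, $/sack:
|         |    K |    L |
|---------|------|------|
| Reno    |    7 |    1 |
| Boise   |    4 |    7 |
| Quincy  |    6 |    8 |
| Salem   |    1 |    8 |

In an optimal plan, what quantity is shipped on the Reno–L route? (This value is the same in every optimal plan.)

Optimal shipments:
  Reno->L: 80 × $1 = $80
  Boise->L: 20 × $7 = $140
  Quincy->L: 30 × $8 = $240
  Salem->K: 30 × $1 = $30
  Salem->L: 20 × $8 = $160
Total cost = $650.
So Reno→L carries 80 sacks.

80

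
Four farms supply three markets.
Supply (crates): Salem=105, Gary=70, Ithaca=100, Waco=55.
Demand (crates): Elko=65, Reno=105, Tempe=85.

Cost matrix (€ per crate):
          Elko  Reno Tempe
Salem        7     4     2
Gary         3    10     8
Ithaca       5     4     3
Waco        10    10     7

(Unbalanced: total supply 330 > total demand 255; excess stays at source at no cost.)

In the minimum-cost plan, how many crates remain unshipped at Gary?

An optimal plan:
  Salem→Reno: 5 × €4 = €20
  Salem→Tempe: 85 × €2 = €170
  Gary→Elko: 65 × €3 = €195
  Ithaca→Reno: 100 × €4 = €400
Total cost = €785.
Gary ships 65 of its 70, leaving 5.

5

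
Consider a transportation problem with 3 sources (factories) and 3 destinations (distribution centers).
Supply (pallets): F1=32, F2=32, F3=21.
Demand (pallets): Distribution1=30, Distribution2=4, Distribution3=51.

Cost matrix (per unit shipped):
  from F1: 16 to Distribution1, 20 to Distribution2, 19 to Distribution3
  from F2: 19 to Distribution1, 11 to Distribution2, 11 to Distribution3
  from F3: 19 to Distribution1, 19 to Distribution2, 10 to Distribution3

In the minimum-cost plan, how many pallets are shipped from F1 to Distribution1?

Solving gives:
  F1->Distribution1: 30 × 16 = 480
  F1->Distribution3: 2 × 19 = 38
  F2->Distribution2: 4 × 11 = 44
  F2->Distribution3: 28 × 11 = 308
  F3->Distribution3: 21 × 10 = 210
Total cost = 1080.
So F1→Distribution1 carries 30 pallets.

30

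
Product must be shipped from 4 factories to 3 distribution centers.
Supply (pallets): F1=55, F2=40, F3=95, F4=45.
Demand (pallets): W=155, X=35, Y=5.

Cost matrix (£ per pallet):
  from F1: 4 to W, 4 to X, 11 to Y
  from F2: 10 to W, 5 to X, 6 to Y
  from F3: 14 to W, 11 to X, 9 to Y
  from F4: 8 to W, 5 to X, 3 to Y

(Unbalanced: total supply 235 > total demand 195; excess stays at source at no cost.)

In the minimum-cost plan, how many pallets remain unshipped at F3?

An optimal plan:
  F1->W: 55 × £4 = £220
  F2->W: 5 × £10 = £50
  F2->X: 35 × £5 = £175
  F3->W: 55 × £14 = £770
  F4->W: 40 × £8 = £320
  F4->Y: 5 × £3 = £15
Total cost = £1550.
F3 ships 55 of its 95, leaving 40.

40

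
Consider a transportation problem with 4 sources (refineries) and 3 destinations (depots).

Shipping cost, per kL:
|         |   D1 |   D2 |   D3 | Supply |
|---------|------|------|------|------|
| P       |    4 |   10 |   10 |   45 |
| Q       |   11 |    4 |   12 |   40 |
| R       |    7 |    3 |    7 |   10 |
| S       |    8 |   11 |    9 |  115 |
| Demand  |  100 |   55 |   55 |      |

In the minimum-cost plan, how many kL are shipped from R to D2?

The minimum-cost plan:
  P–D1: 45 × 4 = 180
  Q–D2: 40 × 4 = 160
  R–D2: 10 × 3 = 30
  S–D1: 55 × 8 = 440
  S–D2: 5 × 11 = 55
  S–D3: 55 × 9 = 495
Total cost = 1360.
So R→D2 carries 10 kL.

10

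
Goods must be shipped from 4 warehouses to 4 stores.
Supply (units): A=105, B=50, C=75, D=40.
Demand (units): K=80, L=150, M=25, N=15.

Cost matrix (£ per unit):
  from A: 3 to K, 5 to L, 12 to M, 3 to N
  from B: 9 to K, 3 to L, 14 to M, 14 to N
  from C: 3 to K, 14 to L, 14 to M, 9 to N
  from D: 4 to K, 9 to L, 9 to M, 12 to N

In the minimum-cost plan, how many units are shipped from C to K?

75

Solving gives:
  A→L: 90 × £5 = £450
  A→N: 15 × £3 = £45
  B→L: 50 × £3 = £150
  C→K: 75 × £3 = £225
  D→K: 5 × £4 = £20
  D→L: 10 × £9 = £90
  D→M: 25 × £9 = £225
Total cost = £1205.
So C→K carries 75 units.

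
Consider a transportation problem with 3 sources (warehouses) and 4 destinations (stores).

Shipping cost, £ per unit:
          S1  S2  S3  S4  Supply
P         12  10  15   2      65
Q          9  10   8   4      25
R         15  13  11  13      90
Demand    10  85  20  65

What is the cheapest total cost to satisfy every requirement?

Optimal allocation:
  P–S4: 65 × £2 = £130
  Q–S1: 10 × £9 = £90
  Q–S2: 15 × £10 = £150
  R–S2: 70 × £13 = £910
  R–S3: 20 × £11 = £220
Total = 130 + 90 + 150 + 910 + 220 = £1500.

1500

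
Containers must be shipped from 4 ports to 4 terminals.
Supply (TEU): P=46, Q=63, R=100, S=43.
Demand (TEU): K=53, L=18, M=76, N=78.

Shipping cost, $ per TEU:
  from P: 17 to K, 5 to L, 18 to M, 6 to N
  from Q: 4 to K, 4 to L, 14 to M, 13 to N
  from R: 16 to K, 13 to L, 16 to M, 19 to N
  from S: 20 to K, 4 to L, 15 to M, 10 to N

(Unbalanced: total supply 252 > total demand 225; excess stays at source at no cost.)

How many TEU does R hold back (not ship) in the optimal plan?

An optimal plan:
  P->N: 46 TEU
  Q->K: 53 TEU
  Q->L: 7 TEU
  Q->M: 3 TEU
  R->M: 73 TEU
  S->L: 11 TEU
  S->N: 32 TEU
Total cost = $2090.
R ships 73 of its 100, leaving 27.

27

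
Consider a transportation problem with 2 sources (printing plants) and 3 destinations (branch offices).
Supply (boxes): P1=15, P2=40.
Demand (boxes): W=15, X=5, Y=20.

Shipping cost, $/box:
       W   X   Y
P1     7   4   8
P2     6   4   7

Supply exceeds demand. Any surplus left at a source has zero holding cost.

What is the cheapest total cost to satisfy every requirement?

A cheapest plan:
  P1–X: 5 × $4 = $20
  P2–W: 15 × $6 = $90
  P2–Y: 20 × $7 = $140
Total = 20 + 90 + 140 = $250.

250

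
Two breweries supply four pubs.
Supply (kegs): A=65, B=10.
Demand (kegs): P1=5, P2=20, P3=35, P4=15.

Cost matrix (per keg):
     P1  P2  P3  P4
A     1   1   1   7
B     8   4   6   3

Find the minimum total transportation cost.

An optimal shipping plan:
  A to P1: 5 kegs
  A to P2: 20 kegs
  A to P3: 35 kegs
  A to P4: 5 kegs
  B to P4: 10 kegs
Total cost = 125.

125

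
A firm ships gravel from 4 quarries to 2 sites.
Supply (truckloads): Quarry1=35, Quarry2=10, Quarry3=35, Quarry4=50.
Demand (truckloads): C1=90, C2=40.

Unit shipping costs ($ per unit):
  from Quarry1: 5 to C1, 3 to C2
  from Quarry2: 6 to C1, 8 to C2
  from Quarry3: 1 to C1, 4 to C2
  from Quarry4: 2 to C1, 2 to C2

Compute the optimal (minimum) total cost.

300

One minimum-cost allocation:
  Quarry1 to C2: 35 × $3 = $105
  Quarry2 to C1: 10 × $6 = $60
  Quarry3 to C1: 35 × $1 = $35
  Quarry4 to C1: 45 × $2 = $90
  Quarry4 to C2: 5 × $2 = $10
Total = 105 + 60 + 35 + 90 + 10 = $300.
(Supply check: Quarry1 ships 35; Quarry2 ships 10; Quarry3 ships 35; Quarry4 ships 50.)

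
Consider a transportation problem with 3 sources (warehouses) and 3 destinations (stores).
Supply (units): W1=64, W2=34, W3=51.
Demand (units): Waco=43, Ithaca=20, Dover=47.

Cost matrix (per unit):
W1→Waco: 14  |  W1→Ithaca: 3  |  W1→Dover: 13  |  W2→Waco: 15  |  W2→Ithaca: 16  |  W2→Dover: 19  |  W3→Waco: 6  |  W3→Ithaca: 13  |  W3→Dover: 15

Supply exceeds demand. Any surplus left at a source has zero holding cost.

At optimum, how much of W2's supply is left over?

Minimum-cost shipments:
  W1 to Ithaca: 20 × 3 = 60
  W1 to Dover: 44 × 13 = 572
  W3 to Waco: 43 × 6 = 258
  W3 to Dover: 3 × 15 = 45
Total cost = 935.
W2 ships 0 of its 34, leaving 34.

34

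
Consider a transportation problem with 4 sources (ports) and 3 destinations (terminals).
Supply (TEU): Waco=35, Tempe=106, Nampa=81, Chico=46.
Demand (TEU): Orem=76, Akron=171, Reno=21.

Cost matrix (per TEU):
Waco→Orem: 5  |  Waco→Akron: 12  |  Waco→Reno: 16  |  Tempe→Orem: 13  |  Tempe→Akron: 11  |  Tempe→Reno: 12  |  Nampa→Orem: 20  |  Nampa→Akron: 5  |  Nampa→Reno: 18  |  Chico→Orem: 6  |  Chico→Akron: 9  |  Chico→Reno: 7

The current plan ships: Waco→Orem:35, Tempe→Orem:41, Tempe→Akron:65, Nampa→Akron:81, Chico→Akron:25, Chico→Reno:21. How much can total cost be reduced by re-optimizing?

157

Current plan cost = 35·5 + 41·13 + 65·11 + 81·5 + 25·9 + 21·7 = 2200.
Optimal plan:
  Waco->Orem: 35 × 5 = 175
  Tempe->Akron: 90 × 11 = 990
  Tempe->Reno: 16 × 12 = 192
  Nampa->Akron: 81 × 5 = 405
  Chico->Orem: 41 × 6 = 246
  Chico->Reno: 5 × 7 = 35
Optimal cost = 2043.
Saving = 2200 − 2043 = 157.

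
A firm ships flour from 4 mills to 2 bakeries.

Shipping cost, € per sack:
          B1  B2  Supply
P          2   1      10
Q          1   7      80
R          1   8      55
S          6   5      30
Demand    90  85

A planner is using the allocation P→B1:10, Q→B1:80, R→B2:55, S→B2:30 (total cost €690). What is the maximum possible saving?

Current plan cost = 10·2 + 80·1 + 55·8 + 30·5 = €690.
Optimal plan:
  P->B2: 10 × €1 = €10
  Q->B1: 35 × €1 = €35
  Q->B2: 45 × €7 = €315
  R->B1: 55 × €1 = €55
  S->B2: 30 × €5 = €150
Optimal cost = €565.
Saving = 690 − 565 = €125.

125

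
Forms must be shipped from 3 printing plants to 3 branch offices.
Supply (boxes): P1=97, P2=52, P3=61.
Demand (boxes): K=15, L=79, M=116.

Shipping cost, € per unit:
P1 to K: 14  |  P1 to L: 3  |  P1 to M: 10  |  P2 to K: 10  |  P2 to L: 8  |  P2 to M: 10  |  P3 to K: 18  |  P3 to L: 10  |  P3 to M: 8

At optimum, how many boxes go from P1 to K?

The minimum-cost plan:
  P1–L: 79 boxes
  P1–M: 18 boxes
  P2–K: 15 boxes
  P2–M: 37 boxes
  P3–M: 61 boxes
Total cost = €1425.
The route P1→K is not used.

0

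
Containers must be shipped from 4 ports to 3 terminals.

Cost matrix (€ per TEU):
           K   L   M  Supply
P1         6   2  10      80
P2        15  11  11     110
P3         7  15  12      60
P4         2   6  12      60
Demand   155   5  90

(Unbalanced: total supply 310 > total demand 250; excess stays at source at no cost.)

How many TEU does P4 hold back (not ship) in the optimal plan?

0

An optimal plan:
  P1–K: 35 TEU
  P1–L: 5 TEU
  P1–M: 40 TEU
  P2–M: 50 TEU
  P3–K: 60 TEU
  P4–K: 60 TEU
Total cost = €1710.
P4 ships 60 of its 60, leaving 0.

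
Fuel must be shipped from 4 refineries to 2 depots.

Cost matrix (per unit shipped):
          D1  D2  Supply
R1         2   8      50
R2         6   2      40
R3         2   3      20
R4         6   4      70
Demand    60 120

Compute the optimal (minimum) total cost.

Optimal allocation:
  R1 to D1: 50 × 2 = 100
  R2 to D2: 40 × 2 = 80
  R3 to D1: 10 × 2 = 20
  R3 to D2: 10 × 3 = 30
  R4 to D2: 70 × 4 = 280
Total = 100 + 80 + 20 + 30 + 280 = 510.

510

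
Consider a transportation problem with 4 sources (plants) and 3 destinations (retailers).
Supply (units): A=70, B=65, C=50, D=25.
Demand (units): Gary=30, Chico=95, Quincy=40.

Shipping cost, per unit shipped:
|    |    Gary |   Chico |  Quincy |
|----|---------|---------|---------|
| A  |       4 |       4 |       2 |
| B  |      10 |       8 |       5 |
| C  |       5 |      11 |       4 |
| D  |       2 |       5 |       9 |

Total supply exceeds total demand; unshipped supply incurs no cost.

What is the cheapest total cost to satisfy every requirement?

715

A cheapest plan:
  A→Chico: 70 × 4 = 280
  B→Chico: 20 × 8 = 160
  C→Gary: 10 × 5 = 50
  C→Quincy: 40 × 4 = 160
  D→Gary: 20 × 2 = 40
  D→Chico: 5 × 5 = 25
Total = 280 + 160 + 50 + 160 + 40 + 25 = 715.
(Supply check: A ships 70; B ships 20; C ships 50; D ships 25.)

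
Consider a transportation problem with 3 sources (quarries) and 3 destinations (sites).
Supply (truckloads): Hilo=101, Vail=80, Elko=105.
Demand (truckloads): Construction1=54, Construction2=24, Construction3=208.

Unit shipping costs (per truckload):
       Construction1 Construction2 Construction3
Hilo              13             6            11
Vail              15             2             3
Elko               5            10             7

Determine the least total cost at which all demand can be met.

A cheapest plan:
  Hilo to Construction2: 24 × 6 = 144
  Hilo to Construction3: 77 × 11 = 847
  Vail to Construction3: 80 × 3 = 240
  Elko to Construction1: 54 × 5 = 270
  Elko to Construction3: 51 × 7 = 357
Total = 144 + 847 + 240 + 270 + 357 = 1858.
(Supply check: Hilo ships 101; Vail ships 80; Elko ships 105.)

1858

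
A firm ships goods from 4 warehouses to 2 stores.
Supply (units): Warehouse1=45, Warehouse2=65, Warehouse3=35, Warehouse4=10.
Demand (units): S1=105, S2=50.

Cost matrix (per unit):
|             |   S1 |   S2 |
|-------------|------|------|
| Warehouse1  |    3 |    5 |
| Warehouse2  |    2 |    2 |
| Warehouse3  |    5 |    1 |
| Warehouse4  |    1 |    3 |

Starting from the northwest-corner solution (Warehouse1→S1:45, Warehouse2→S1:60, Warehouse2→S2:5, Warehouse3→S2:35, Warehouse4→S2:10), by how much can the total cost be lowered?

20

Current plan cost = 45·3 + 60·2 + 5·2 + 35·1 + 10·3 = 330.
Optimal plan:
  Warehouse1–S1: 45 × 3 = 135
  Warehouse2–S1: 50 × 2 = 100
  Warehouse2–S2: 15 × 2 = 30
  Warehouse3–S2: 35 × 1 = 35
  Warehouse4–S1: 10 × 1 = 10
Optimal cost = 310.
Saving = 330 − 310 = 20.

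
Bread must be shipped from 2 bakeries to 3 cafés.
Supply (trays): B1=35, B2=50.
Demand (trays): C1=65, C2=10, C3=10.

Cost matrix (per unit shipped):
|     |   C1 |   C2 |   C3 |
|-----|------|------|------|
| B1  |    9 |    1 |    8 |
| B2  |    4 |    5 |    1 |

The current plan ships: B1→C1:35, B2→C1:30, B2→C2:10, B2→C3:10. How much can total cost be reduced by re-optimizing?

Current plan cost = 35·9 + 30·4 + 10·5 + 10·1 = 495.
Optimal plan:
  B1–C1: 25 × 9 = 225
  B1–C2: 10 × 1 = 10
  B2–C1: 40 × 4 = 160
  B2–C3: 10 × 1 = 10
Optimal cost = 405.
Saving = 495 − 405 = 90.

90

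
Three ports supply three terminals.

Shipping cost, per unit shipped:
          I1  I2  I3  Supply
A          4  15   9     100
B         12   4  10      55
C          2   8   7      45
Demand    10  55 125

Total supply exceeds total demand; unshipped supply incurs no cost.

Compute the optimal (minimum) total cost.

1295

An optimal shipping plan:
  A→I3: 90 TEU
  B→I2: 55 TEU
  C→I1: 10 TEU
  C→I3: 35 TEU
Total cost = 1295.
(Supply check: A ships 90; B ships 55; C ships 45.)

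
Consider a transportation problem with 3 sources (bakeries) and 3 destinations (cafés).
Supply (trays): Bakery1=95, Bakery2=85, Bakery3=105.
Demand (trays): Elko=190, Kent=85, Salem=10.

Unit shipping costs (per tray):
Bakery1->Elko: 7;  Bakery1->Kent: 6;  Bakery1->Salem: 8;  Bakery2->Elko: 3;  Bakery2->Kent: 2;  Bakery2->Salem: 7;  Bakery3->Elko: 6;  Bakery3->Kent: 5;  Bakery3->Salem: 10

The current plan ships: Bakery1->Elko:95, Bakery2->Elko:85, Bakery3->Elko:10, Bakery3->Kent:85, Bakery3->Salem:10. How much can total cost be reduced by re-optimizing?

Current plan cost = 95·7 + 85·3 + 10·6 + 85·5 + 10·10 = 1505.
Optimal plan:
  Bakery1→Kent: 85 × 6 = 510
  Bakery1→Salem: 10 × 8 = 80
  Bakery2→Elko: 85 × 3 = 255
  Bakery3→Elko: 105 × 6 = 630
Optimal cost = 1475.
Saving = 1505 − 1475 = 30.

30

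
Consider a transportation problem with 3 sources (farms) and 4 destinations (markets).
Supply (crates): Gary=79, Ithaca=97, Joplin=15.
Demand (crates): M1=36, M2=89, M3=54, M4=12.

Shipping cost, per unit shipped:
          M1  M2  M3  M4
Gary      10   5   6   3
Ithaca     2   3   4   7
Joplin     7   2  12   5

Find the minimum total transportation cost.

One minimum-cost allocation:
  Gary->M2: 67 × 5 = 335
  Gary->M4: 12 × 3 = 36
  Ithaca->M1: 36 × 2 = 72
  Ithaca->M2: 7 × 3 = 21
  Ithaca->M3: 54 × 4 = 216
  Joplin->M2: 15 × 2 = 30
Total = 335 + 36 + 72 + 21 + 216 + 30 = 710.
(Supply check: Gary ships 79; Ithaca ships 97; Joplin ships 15.)

710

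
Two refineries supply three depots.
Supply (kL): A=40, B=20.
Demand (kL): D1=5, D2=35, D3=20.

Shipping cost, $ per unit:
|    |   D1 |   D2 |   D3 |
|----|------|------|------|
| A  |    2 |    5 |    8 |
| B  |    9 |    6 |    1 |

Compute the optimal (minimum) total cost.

205

A cheapest plan:
  A to D1: 5 kL
  A to D2: 35 kL
  B to D3: 20 kL
Total cost = $205.
(Supply check: A ships 40; B ships 20.)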